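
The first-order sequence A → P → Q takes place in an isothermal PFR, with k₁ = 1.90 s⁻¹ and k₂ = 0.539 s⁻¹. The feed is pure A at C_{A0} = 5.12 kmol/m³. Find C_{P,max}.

Evaluating C_P at τ_opt = ln(k₂/k₁)/(k₂−k₁) gives C_{P,max}/C_{A0} = (k₁/k₂)^[k₂/(k₂−k₁)].
= (1.90/0.539)^(0.539/(0.539−1.90)) = (3.525)^(-0.3960) = 0.6072.
C_{P,max} = 0.6072×5.12 = 3.11 kmol/m³.

3.11 kmol/m³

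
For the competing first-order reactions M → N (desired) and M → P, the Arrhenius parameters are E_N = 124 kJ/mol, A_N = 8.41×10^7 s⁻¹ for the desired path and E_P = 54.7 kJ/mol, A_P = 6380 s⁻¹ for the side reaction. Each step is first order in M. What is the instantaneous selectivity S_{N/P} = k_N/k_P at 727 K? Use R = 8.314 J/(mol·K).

Since both paths have the same order in M, the concentration cancels and S_{N/P} = k_N/k_P = (A_N/A_P)·exp[(E_P−E_N)/(RT)].
(E_P−E_N)/(RT) = (54.7−124)×10³/(8.314×727) = -69300/6044 = -11.47.
k_N/k_P = (8.41×10^7/6380)·exp(-11.47) = 13182 × 1.049×10^-5 = 0.138.

0.138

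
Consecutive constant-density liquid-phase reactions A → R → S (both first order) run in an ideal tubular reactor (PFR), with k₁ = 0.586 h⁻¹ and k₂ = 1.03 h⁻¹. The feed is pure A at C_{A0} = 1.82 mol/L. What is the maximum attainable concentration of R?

0.492 mol/L

Evaluating C_R at τ_opt = ln(k₂/k₁)/(k₂−k₁) gives C_{R,max}/C_{A0} = (k₁/k₂)^[k₂/(k₂−k₁)].
= (0.586/1.03)^(1.03/(1.03−0.586)) = (0.5689)^(2.320) = 0.2703.
C_{R,max} = 0.2703×1.82 = 0.492 mol/L.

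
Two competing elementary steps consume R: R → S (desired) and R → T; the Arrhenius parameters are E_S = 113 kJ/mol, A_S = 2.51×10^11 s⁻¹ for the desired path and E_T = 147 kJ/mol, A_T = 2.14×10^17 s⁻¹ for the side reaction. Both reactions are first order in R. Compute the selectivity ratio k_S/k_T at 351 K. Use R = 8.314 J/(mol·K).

0.135

With equal orders, S_{S/T} = k_S/k_T = (A_S/A_T)·exp[(E_T−E_S)/(RT)].
(E_T−E_S)/(RT) = (147−113)×10³/(8.314×351) = 34000/2918 = 11.65.
k_S/k_T = (2.51×10^11/2.14×10^17)·exp(11.65) = 1.173×10^-6 × 1.148×10^5 = 0.135.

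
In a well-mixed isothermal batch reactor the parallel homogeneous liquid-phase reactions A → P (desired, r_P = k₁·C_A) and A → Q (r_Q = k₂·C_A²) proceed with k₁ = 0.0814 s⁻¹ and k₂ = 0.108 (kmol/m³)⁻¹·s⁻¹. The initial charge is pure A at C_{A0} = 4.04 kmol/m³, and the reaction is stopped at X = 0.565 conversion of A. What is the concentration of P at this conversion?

C_A = C_{A0}(1−X) = 1.757 kmol/m³.
Along a PFR/batch, dC_P/dC_A = −r_P/(r_P+r_Q) = −k₁/(k₁+k₂·C_A).
Integrating from C_{A0} to C_A: C_P = (0.0814/0.108)·ln[(0.0814+0.108·4.04)/(0.0814+0.108·1.76)] = 0.7537·ln(0.5177/0.2712) = 0.4873 kmol/m³.

0.487 kmol/m³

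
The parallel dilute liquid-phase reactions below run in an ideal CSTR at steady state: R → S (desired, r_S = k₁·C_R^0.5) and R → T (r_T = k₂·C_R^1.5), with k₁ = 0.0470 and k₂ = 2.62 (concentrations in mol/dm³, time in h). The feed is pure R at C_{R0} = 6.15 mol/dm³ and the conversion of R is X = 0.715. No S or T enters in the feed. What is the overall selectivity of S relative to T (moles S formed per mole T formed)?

0.0102

Exit C_R = C_{R0}(1−X) = 6.15×0.285 = 1.753 mol/dm³.
In a CSTR the entire volume is at exit conditions, so r_S = 0.0470×1.753^0.5 = 0.06222 and r_T = 2.62×1.753^1.5 = 6.080.
Overall selectivity = C_S/C_T = r_Sτ/(r_Tτ) = r_S/r_T = 0.0102.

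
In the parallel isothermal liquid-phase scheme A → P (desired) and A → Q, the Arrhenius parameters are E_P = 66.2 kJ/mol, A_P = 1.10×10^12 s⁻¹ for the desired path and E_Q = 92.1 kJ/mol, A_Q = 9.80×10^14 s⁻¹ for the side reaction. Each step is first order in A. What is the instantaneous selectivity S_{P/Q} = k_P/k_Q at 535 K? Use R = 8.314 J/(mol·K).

k_P/k_Q = (A_P/A_Q)·exp[−(E_P−E_Q)/(RT)] = (A_P/A_Q)·exp[(E_Q−E_P)/(RT)].
(E_Q−E_P)/(RT) = (92.1−66.2)×10³/(8.314×535) = 25900/4448 = 5.823.
k_P/k_Q = (1.10×10^12/9.80×10^14)·exp(5.823) = 0.001122 × 337.9 = 0.379.

0.379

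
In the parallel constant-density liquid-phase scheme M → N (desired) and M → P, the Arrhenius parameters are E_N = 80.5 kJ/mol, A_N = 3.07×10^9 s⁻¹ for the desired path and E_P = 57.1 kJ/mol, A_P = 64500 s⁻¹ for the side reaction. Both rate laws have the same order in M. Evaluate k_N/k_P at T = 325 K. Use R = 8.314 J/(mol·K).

8.25

Since both paths have the same order in M, the concentration cancels and S_{N/P} = k_N/k_P = (A_N/A_P)·exp[(E_P−E_N)/(RT)].
(E_P−E_N)/(RT) = (57.1−80.5)×10³/(8.314×325) = -23400/2702 = -8.660.
k_N/k_P = (3.07×10^9/64500)·exp(-8.660) = 47597 × 1.734×10^-4 = 8.25.
Since E_N > E_P, raising the temperature improves selectivity toward N.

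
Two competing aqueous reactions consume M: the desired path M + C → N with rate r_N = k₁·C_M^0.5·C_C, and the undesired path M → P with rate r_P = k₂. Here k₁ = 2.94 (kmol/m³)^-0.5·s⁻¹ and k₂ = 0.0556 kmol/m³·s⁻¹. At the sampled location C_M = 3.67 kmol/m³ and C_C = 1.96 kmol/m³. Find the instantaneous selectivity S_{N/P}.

S_{N/P} = r_N/r_P = (k₁·C_M^0.5·C_C)/(k₂) = (k₁/k₂)·C_M^0.5·C_C.
= (2.94×3.670^0.5×1.960) / (0.0556) = 11.04/0.05560 = 199.
Since the desired path is higher order in M, keeping C_M high (PFR or concentrated feed) favours N.

199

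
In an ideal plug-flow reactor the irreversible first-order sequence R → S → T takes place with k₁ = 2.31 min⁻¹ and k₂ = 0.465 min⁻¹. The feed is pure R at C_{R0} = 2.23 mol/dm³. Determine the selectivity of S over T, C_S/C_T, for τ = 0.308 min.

12.1

For first-order series with pure R initially, C_S(τ) = k₁C_{R0}/(k₂−k₁)·(e^(−k₁τ) − e^(−k₂τ)).
e^(−k₁τ) = e^(−2.31×0.308) = e^(−0.7115) = 0.4909; e^(−k₂τ) = e^(−0.1432) = 0.8666.
C_S = 2.31×2.23/(0.465−2.31) × (0.4909−0.8666) = (-2.792)×(-0.3756) = 1.049 mol/dm³.
C_R = C_{R0}e^(−k₁τ) = 1.095 mol/dm³, so C_T = C_{R0}−C_R−C_S = 0.08644 mol/dm³; C_S/C_T = 12.1.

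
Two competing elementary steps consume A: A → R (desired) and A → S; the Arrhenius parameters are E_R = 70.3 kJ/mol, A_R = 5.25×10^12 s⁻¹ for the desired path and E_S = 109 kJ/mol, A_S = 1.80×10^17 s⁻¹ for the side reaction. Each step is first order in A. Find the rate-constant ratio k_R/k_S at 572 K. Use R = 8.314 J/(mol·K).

0.0998

With equal orders, S_{R/S} = k_R/k_S = (A_R/A_S)·exp[(E_S−E_R)/(RT)].
(E_S−E_R)/(RT) = (109−70.3)×10³/(8.314×572) = 38700/4756 = 8.138.
k_R/k_S = (5.25×10^12/1.80×10^17)·exp(8.138) = 2.917×10^-5 × 3421 = 0.0998.
Since E_R < E_S, lowering the temperature improves selectivity toward R.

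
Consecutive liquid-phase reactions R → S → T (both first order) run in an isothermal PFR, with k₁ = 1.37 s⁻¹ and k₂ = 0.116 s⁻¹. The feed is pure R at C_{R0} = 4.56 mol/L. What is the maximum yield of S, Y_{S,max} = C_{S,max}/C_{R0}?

For a first-order series the maximum intermediate yield is C_{S,max}/C_{R0} = (k₁/k₂)^[k₂/(k₂−k₁)].
= (1.37/0.116)^(0.116/(0.116−1.37)) = (11.81)^(-0.09250) = 0.7958.

0.796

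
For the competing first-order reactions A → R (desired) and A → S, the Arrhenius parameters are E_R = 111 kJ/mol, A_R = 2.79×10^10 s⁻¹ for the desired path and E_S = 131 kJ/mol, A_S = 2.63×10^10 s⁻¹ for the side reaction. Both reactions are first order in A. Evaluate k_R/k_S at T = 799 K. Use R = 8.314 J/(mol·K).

With equal orders, S_{R/S} = k_R/k_S = (A_R/A_S)·exp[(E_S−E_R)/(RT)].
(E_S−E_R)/(RT) = (131−111)×10³/(8.314×799) = 20000/6643 = 3.011.
k_R/k_S = (2.79×10^10/2.63×10^10)·exp(3.011) = 1.061 × 20.30 = 21.5.
Since E_R < E_S, lowering the temperature improves selectivity toward R.

21.5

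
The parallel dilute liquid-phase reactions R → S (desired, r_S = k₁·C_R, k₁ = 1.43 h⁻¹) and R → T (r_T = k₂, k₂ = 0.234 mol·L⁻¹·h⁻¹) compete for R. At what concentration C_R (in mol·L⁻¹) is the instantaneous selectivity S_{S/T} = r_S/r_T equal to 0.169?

S_{S/T} = (k₁/k₂)·C_R ⇒ C_R = S·k₂/k₁.
= 0.169×0.234/1.43 = 0.0277 mol·L⁻¹.

0.0277 mol·L⁻¹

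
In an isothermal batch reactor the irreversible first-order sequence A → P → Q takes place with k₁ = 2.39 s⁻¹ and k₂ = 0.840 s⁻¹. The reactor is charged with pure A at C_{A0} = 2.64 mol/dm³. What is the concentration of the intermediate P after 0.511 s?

1.45 mol/dm³

For first-order series with pure A initially, C_P(t) = k₁C_{A0}/(k₂−k₁)·(e^(−k₁t) − e^(−k₂t)).
e^(−k₁t) = e^(−2.39×0.511) = e^(−1.221) = 0.2948; e^(−k₂t) = e^(−0.4292) = 0.6510.
C_P = 2.39×2.64/(0.840−2.39) × (0.2948−0.6510) = (-4.071)×(-0.3562) = 1.450 mol/dm³.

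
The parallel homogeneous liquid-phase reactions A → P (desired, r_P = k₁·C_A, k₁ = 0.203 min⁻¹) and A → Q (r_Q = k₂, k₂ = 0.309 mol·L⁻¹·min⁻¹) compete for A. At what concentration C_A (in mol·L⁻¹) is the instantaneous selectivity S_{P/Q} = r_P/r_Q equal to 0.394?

S_{P/Q} = (k₁/k₂)·C_A ⇒ C_A = S·k₂/k₁.
= 0.394×0.309/0.203 = 0.600 mol·L⁻¹.

0.600 mol·L⁻¹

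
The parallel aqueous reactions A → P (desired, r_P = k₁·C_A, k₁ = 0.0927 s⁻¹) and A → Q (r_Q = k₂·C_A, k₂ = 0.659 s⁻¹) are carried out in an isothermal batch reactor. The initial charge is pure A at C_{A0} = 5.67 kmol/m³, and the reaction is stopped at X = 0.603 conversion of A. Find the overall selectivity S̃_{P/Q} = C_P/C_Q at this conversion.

0.141

C_A = C_{A0}(1−X) = 2.251 kmol/m³.
Both paths are first order in A, so the instantaneous fraction to P is constant: dC_P/d(−C_A) = k₁/(k₁+k₂) = 0.1233.
C_P = 0.1233·(C_{A0}−C_A) = 0.1233×3.419 = 0.422 kmol/m³.
C_Q = (C_{A0}−C_A)−C_P = 2.997 kmol/m³; S̃_{P/Q} = 0.4216/2.997 = 0.141.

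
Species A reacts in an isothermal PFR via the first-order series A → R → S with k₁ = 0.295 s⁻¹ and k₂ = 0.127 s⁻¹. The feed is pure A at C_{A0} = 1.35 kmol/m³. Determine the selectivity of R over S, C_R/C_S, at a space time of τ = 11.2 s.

0.594

The intermediate concentration in a first-order A→B→C sequence is C_R = k₁C_{A0}(e^(−k₁τ) − e^(−k₂τ))/(k₂−k₁).
e^(−k₁τ) = e^(−0.295×11.2) = e^(−3.304) = 0.03674; e^(−k₂τ) = e^(−1.422) = 0.2411.
C_R = 0.295×1.35/(0.127−0.295) × (0.03674−0.2411) = (-2.371)×(-0.2044) = 0.4845 kmol/m³.
C_A = C_{A0}e^(−k₁τ) = 0.04959 kmol/m³, so C_S = C_{A0}−C_A−C_R = 0.8159 kmol/m³; C_R/C_S = 0.594.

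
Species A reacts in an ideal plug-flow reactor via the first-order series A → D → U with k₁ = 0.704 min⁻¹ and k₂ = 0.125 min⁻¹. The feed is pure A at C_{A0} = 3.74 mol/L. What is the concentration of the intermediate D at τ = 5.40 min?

2.21 mol/L

For first-order series with pure A initially, C_D(τ) = k₁C_{A0}/(k₂−k₁)·(e^(−k₁τ) − e^(−k₂τ)).
e^(−k₁τ) = e^(−0.704×5.40) = e^(−3.802) = 0.02234; e^(−k₂τ) = e^(−0.6750) = 0.5092.
C_D = 0.704×3.74/(0.125−0.704) × (0.02234−0.5092) = (-4.547)×(-0.4868) = 2.214 mol/L.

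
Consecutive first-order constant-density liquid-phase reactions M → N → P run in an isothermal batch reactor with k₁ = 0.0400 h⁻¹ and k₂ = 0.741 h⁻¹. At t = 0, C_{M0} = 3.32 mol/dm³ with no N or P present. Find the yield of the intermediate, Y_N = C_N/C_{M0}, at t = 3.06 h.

For first-order series with pure M initially, C_N(t) = k₁C_{M0}/(k₂−k₁)·(e^(−k₁t) − e^(−k₂t)).
e^(−k₁t) = e^(−0.0400×3.06) = e^(−0.1224) = 0.8848; e^(−k₂t) = e^(−2.267) = 0.1036.
C_N = 0.0400×3.32/(0.741−0.0400) × (0.8848−0.1036) = 0.1894×0.7812 = 0.1480 mol/dm³.
Y_N = C_N/C_{M0} = 0.1480/3.32 = 0.0446.

0.0446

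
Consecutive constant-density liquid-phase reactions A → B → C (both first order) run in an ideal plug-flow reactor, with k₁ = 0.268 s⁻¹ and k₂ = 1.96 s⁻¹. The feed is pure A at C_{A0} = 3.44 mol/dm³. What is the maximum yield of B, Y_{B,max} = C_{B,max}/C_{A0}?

0.0998

For a first-order series the maximum intermediate yield is C_{B,max}/C_{A0} = (k₁/k₂)^[k₂/(k₂−k₁)].
= (0.268/1.96)^(1.96/(1.96−0.268)) = (0.1367)^(1.158) = 0.09977.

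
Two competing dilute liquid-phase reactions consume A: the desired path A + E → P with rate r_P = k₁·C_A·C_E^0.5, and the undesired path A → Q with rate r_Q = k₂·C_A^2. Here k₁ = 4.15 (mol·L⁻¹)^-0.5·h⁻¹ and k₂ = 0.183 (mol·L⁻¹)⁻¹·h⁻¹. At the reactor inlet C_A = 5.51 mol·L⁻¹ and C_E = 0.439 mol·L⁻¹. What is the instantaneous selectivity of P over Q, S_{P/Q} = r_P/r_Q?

S_{P/Q} = r_P/r_Q = (k₁·C_A·C_E^0.5)/(k₂·C_A^2) = (k₁/k₂)·C_A⁻¹·C_E^0.5.
= (4.15×5.510×0.4390^0.5) / (0.183×5.510^2) = 15.15/5.556 = 2.73.

2.73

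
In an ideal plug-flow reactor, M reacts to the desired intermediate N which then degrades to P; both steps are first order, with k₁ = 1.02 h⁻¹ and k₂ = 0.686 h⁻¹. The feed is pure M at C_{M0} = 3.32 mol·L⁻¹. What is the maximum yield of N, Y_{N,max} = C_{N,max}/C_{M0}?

Evaluating C_N at τ_opt = ln(k₂/k₁)/(k₂−k₁) gives C_{N,max}/C_{M0} = (k₁/k₂)^[k₂/(k₂−k₁)].
= (1.02/0.686)^(0.686/(0.686−1.02)) = (1.487)^(-2.054) = 0.4428.

0.443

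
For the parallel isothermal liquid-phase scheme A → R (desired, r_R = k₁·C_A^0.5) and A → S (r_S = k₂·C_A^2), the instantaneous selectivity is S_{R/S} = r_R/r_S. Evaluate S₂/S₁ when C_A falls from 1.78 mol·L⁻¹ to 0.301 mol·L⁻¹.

14.4

S_{R/S} = (k₁/k₂)·C_A^-1.5, so S₂/S₁ = (C_{A,2}/C_{A,1})^-1.5.
= (0.301/1.78)^(-1.5) = (0.1691)^(-1.5) = 14.4.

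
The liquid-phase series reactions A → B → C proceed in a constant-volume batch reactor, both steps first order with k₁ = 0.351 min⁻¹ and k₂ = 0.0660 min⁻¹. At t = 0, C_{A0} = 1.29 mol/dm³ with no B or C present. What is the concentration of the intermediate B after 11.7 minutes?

0.708 mol/dm³

The intermediate concentration in a first-order A→B→C sequence is C_B = k₁C_{A0}(e^(−k₁t) − e^(−k₂t))/(k₂−k₁).
e^(−k₁t) = e^(−0.351×11.7) = e^(−4.107) = 0.01646; e^(−k₂t) = e^(−0.7722) = 0.4620.
C_B = 0.351×1.29/(0.0660−0.351) × (0.01646−0.4620) = (-1.589)×(-0.4455) = 0.7078 mol/dm³.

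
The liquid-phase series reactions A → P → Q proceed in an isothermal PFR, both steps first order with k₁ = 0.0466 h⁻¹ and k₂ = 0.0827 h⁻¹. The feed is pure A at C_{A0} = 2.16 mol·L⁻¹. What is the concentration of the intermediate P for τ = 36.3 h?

For first-order series with pure A initially, C_P(τ) = k₁C_{A0}/(k₂−k₁)·(e^(−k₁τ) − e^(−k₂τ)).
e^(−k₁τ) = e^(−0.0466×36.3) = e^(−1.692) = 0.1842; e^(−k₂τ) = e^(−3.002) = 0.04969.
C_P = 0.0466×2.16/(0.0827−0.0466) × (0.1842−0.04969) = 2.788×0.1345 = 0.3751 mol·L⁻¹.

0.375 mol·L⁻¹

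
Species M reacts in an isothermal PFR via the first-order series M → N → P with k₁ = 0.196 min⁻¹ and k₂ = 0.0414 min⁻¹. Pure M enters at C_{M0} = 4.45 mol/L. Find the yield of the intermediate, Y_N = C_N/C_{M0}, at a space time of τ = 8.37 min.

0.651

The intermediate concentration in a first-order A→B→C sequence is C_N = k₁C_{M0}(e^(−k₁τ) − e^(−k₂τ))/(k₂−k₁).
e^(−k₁τ) = e^(−0.196×8.37) = e^(−1.641) = 0.1939; e^(−k₂τ) = e^(−0.3465) = 0.7071.
C_N = 0.196×4.45/(0.0414−0.196) × (0.1939−0.7071) = (-5.642)×(-0.5133) = 2.896 mol/L.
Y_N = C_N/C_{M0} = 2.896/4.45 = 0.651.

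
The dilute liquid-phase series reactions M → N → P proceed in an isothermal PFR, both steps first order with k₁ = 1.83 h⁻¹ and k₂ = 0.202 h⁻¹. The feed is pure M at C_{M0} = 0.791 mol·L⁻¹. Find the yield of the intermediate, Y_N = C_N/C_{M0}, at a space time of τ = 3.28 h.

For first-order series with pure M initially, C_N(τ) = k₁C_{M0}/(k₂−k₁)·(e^(−k₁τ) − e^(−k₂τ)).
e^(−k₁τ) = e^(−1.83×3.28) = e^(−6.002) = 0.002473; e^(−k₂τ) = e^(−0.6626) = 0.5155.
C_N = 1.83×0.791/(0.202−1.83) × (0.002473−0.5155) = (-0.8891)×(-0.5131) = 0.4562 mol·L⁻¹.
Y_N = C_N/C_{M0} = 0.4562/0.791 = 0.577.

0.577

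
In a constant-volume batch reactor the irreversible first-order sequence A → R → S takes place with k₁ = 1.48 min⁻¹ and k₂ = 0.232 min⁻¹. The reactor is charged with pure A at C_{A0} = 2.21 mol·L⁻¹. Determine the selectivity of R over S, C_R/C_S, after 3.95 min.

0.895

For first-order series with pure A initially, C_R(t) = k₁C_{A0}/(k₂−k₁)·(e^(−k₁t) − e^(−k₂t)).
e^(−k₁t) = e^(−1.48×3.95) = e^(−5.846) = 0.002891; e^(−k₂t) = e^(−0.9164) = 0.4000.
C_R = 1.48×2.21/(0.232−1.48) × (0.002891−0.4000) = (-2.621)×(-0.3971) = 1.041 mol·L⁻¹.
C_A = C_{A0}e^(−k₁t) = 0.006390 mol·L⁻¹, so C_S = C_{A0}−C_A−C_R = 1.163 mol·L⁻¹; C_R/C_S = 0.895.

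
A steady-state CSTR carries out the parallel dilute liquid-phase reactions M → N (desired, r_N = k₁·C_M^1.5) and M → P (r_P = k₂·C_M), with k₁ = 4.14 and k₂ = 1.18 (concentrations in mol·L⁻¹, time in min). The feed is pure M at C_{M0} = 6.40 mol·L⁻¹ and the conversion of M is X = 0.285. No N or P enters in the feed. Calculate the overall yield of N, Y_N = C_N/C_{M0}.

Exit C_M = C_{M0}(1−X) = 6.40×0.715 = 4.576 mol·L⁻¹.
In a CSTR the entire volume is at exit conditions, so r_N = 4.14×4.576^1.5 = 40.53 and r_P = 1.18×4.576 = 5.400.
Fraction of consumed M going to N: r_N/(r_N+r_P) = 0.8824.
C_N = 0.8824·C_{M0}·X = 0.8824×6.40×0.285 = 1.61 mol·L⁻¹; Y_N = C_N/C_{M0} = 0.251.

0.251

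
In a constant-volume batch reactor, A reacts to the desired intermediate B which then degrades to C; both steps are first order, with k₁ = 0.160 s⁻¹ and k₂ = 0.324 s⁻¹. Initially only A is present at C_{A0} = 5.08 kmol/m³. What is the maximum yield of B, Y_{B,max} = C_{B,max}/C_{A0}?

0.248

At the optimum, C_{B,max}/C_{A0} = (k₁/k₂)^[k₂/(k₂−k₁)].
= (0.160/0.324)^(0.324/(0.324−0.160)) = (0.4938)^(1.976) = 0.2481.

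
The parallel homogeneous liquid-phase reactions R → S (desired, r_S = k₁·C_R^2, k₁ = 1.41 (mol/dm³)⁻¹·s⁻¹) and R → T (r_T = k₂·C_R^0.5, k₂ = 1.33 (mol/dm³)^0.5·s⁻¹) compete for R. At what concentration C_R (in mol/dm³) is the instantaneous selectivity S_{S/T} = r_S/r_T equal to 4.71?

2.70 mol/dm³

S_{S/T} = (k₁/k₂)·C_R^1.5 ⇒ C_R = (S·k₂/k₁)^(1/1.5).
= (4.71×1.33/1.41)^(0.6667) = (4.443)^(0.6667) = 2.70 mol/dm³.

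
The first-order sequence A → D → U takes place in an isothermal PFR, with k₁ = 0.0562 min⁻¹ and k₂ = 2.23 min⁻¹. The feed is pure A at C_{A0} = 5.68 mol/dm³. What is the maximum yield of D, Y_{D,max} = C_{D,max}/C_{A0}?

0.0229

Evaluating C_D at τ_opt = ln(k₂/k₁)/(k₂−k₁) gives C_{D,max}/C_{A0} = (k₁/k₂)^[k₂/(k₂−k₁)].
= (0.0562/2.23)^(2.23/(2.23−0.0562)) = (0.02520)^(1.026) = 0.02291.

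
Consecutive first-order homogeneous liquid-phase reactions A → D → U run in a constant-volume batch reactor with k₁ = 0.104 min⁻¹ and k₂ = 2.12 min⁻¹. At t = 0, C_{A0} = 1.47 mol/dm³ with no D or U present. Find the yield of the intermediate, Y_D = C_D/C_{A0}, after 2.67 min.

0.0389

Solving the coupled first-order balances gives C_D(t) = [k₁/(k₂−k₁)]·C_{A0}·(e^(−k₁t) − e^(−k₂t)).
e^(−k₁t) = e^(−0.104×2.67) = e^(−0.2777) = 0.7575; e^(−k₂t) = e^(−5.660) = 0.003481.
C_D = 0.104×1.47/(2.12−0.104) × (0.7575−0.003481) = 0.07583×0.7541 = 0.05718 mol/dm³.
Y_D = C_D/C_{A0} = 0.05718/1.47 = 0.0389.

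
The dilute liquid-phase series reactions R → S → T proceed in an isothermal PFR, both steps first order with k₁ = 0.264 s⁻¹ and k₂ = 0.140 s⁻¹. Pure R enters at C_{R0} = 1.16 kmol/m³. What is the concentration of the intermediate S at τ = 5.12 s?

0.567 kmol/m³

For first-order series with pure R initially, C_S(τ) = k₁C_{R0}/(k₂−k₁)·(e^(−k₁τ) − e^(−k₂τ)).
e^(−k₁τ) = e^(−0.264×5.12) = e^(−1.352) = 0.2588; e^(−k₂τ) = e^(−0.7168) = 0.4883.
C_S = 0.264×1.16/(0.140−0.264) × (0.2588−0.4883) = (-2.470)×(-0.2295) = 0.5668 kmol/m³.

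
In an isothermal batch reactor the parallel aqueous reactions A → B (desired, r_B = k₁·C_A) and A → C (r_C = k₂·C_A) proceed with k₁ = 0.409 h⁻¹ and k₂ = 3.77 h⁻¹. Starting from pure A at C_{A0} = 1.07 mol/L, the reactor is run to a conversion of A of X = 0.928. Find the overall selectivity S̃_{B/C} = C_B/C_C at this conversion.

C_A = C_{A0}(1−X) = 0.07704 mol/L.
Both paths are first order in A, so the instantaneous fraction to B is constant: dC_B/d(−C_A) = k₁/(k₁+k₂) = 0.09787.
C_B = 0.09787·(C_{A0}−C_A) = 0.09787×0.9930 = 0.0972 mol/L.
C_C = (C_{A0}−C_A)−C_B = 0.8958 mol/L; S̃_{B/C} = 0.09718/0.8958 = 0.108.

0.108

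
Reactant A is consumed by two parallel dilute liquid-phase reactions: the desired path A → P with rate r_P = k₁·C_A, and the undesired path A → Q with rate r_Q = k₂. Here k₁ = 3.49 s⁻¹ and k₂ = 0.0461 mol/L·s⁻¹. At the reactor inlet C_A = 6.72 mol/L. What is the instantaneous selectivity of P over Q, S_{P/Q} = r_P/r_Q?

S_{P/Q} = r_P/r_Q = (k₁·C_A)/(k₂) = (k₁/k₂)·C_A.
= (3.49×6.720) / (0.0461) = 23.45/0.04610 = 509.
Since the desired path is higher order in A, keeping C_A high (PFR or concentrated feed) favours P.

509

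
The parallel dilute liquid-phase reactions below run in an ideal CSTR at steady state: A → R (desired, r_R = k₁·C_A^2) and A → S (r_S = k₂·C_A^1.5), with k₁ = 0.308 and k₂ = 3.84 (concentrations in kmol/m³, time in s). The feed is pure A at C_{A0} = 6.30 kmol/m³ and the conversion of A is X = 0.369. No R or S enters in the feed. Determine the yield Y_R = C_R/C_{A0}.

0.0509

Exit C_A = C_{A0}(1−X) = 6.30×0.631 = 3.975 kmol/m³.
A CSTR operates uniformly at the exit composition, giving r_R = 4.867 and r_S = 30.44 (each k·C_A^n at C_A = 3.975).
Fraction of consumed A going to R: r_R/(r_R+r_S) = 0.1379.
C_R = 0.1379·C_{A0}·X = 0.1379×6.30×0.369 = 0.321 kmol/m³; Y_R = C_R/C_{A0} = 0.0509.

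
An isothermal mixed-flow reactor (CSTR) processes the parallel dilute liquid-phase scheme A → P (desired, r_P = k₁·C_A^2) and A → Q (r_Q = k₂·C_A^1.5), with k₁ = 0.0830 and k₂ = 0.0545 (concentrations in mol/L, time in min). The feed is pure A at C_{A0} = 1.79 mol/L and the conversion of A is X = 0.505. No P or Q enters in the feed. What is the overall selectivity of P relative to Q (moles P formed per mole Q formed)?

1.43

Exit C_A = C_{A0}(1−X) = 1.79×0.495 = 0.8861 mol/L.
In a CSTR the entire volume is at exit conditions, so r_P = 0.0830×0.8861^2 = 0.06516 and r_Q = 0.0545×0.8861^1.5 = 0.04546.
Overall selectivity = C_P/C_Q = r_Pτ/(r_Qτ) = r_P/r_Q = 1.43.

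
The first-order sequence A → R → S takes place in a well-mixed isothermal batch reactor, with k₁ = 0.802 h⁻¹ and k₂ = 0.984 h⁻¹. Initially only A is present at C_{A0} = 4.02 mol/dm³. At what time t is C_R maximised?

Setting dC_R/dt = 0 gives t_opt = ln(k₂/k₁)/(k₂−k₁).
= ln(0.984/0.802)/(0.984−0.802) = ln(1.227)/0.1820 = 0.2045/0.1820 = 1.12 h.

1.12 h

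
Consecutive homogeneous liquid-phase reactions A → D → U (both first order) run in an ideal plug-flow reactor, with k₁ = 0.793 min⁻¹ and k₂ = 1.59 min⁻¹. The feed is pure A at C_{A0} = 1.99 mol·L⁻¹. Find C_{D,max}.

0.497 mol·L⁻¹

Evaluating C_D at τ_opt = ln(k₂/k₁)/(k₂−k₁) gives C_{D,max}/C_{A0} = (k₁/k₂)^[k₂/(k₂−k₁)].
= (0.793/1.59)^(1.59/(1.59−0.793)) = (0.4987)^(1.995) = 0.2496.
C_{D,max} = 0.2496×1.99 = 0.497 mol·L⁻¹.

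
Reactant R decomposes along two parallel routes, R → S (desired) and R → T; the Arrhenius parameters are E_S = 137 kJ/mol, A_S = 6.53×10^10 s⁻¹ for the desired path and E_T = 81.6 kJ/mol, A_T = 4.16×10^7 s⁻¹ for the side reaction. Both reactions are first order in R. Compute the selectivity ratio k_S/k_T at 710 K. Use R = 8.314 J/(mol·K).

k_S/k_T = (A_S/A_T)·exp[−(E_S−E_T)/(RT)] = (A_S/A_T)·exp[(E_T−E_S)/(RT)].
(E_T−E_S)/(RT) = (81.6−137)×10³/(8.314×710) = -55400/5903 = -9.385.
k_S/k_T = (6.53×10^10/4.16×10^7)·exp(-9.385) = 1570 × 8.396×10^-5 = 0.132.

0.132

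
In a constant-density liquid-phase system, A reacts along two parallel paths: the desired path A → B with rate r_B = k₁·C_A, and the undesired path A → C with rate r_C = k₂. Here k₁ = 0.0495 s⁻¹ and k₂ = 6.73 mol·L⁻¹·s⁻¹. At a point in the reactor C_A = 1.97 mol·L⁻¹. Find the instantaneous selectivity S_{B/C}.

S_{B/C} = r_B/r_C = (k₁·C_A)/(k₂) = (k₁/k₂)·C_A.
= (0.0495×1.970) / (6.73) = 0.09752/6.730 = 0.0145.

0.0145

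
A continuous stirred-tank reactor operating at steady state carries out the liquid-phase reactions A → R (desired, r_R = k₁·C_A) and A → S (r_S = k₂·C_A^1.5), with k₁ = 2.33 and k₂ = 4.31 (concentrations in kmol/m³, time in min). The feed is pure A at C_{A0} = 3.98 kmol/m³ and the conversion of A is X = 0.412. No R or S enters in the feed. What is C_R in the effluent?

0.428 kmol/m³

Exit C_A = C_{A0}(1−X) = 3.98×0.588 = 2.340 kmol/m³.
In a CSTR the entire volume is at exit conditions, so r_R = 2.33×2.340 = 5.453 and r_S = 4.31×2.340^1.5 = 15.43.
Fraction of consumed A going to R: r_R/(r_R+r_S) = 0.2611.
C_R = 0.2611·C_{A0}·X = 0.2611×3.98×0.412 = 0.428 kmol/m³.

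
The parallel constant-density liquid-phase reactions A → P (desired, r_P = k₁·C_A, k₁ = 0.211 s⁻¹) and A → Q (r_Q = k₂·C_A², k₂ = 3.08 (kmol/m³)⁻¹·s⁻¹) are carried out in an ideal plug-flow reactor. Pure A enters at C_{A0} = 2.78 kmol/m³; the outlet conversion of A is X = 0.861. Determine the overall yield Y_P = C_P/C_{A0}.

0.0452

C_A = C_{A0}(1−X) = 0.3864 kmol/m³.
Along a PFR/batch, dC_P/dC_A = −r_P/(r_P+r_Q) = −k₁/(k₁+k₂·C_A).
Integrating from C_{A0} to C_A: C_P = (0.211/3.08)·ln[(0.211+3.08·2.78)/(0.211+3.08·0.386)] = 0.06851·ln(8.773/1.401) = 0.1257 kmol/m³.
Y_P = C_P/C_{A0} = 0.1257/2.78 = 0.0452.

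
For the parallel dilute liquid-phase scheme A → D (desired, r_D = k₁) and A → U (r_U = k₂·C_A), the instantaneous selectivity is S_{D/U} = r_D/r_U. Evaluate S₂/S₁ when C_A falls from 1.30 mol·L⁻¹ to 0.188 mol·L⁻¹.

S_{D/U} = (k₁/k₂)·C_A⁻¹, so S₂/S₁ = (C_{A,2}/C_{A,1})⁻¹.
= 1.30/0.188 = 6.91.

6.91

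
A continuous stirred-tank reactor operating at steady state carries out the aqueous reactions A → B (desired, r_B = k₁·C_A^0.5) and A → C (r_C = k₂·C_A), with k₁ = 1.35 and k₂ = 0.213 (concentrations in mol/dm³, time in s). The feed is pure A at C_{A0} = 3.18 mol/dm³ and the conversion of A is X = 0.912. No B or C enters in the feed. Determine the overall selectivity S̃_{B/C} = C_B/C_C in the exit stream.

Exit C_A = C_{A0}(1−X) = 3.18×0.0880 = 0.2798 mol/dm³.
Rates in a CSTR are evaluated at the outlet concentration: r_B = 1.35×0.2798^0.5 = 0.7141, r_C = 0.213×0.2798 = 0.05961.
Overall selectivity = C_B/C_C = r_Bτ/(r_Cτ) = r_B/r_C = 12.0.

12.0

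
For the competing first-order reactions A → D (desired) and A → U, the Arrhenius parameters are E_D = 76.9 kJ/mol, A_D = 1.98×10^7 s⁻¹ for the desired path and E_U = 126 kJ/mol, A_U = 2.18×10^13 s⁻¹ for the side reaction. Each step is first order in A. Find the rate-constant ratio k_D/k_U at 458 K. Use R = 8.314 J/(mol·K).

0.362

Since both paths have the same order in A, the concentration cancels and S_{D/U} = k_D/k_U = (A_D/A_U)·exp[(E_U−E_D)/(RT)].
(E_U−E_D)/(RT) = (126−76.9)×10³/(8.314×458) = 49100/3808 = 12.89.
k_D/k_U = (1.98×10^7/2.18×10^13)·exp(12.89) = 9.083×10^-7 × 3.981×10^5 = 0.362.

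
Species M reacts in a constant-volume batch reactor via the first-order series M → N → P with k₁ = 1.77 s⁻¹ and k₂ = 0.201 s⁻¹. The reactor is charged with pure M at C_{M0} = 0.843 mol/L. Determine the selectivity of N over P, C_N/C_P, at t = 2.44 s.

For first-order series with pure M initially, C_N(t) = k₁C_{M0}/(k₂−k₁)·(e^(−k₁t) − e^(−k₂t)).
e^(−k₁t) = e^(−1.77×2.44) = e^(−4.319) = 0.01332; e^(−k₂t) = e^(−0.4904) = 0.6124.
C_N = 1.77×0.843/(0.201−1.77) × (0.01332−0.6124) = (-0.9510)×(-0.5990) = 0.5697 mol/L.
C_M = C_{M0}e^(−k₁t) = 0.01123 mol/L, so C_P = C_{M0}−C_M−C_N = 0.2621 mol/L; C_N/C_P = 2.17.

2.17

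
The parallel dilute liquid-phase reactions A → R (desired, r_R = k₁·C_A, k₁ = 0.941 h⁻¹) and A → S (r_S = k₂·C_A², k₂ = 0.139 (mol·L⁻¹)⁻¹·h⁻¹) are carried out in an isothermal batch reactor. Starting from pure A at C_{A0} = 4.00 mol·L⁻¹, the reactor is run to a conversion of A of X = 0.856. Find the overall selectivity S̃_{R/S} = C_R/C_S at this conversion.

3.11

C_A = C_{A0}(1−X) = 0.5760 mol·L⁻¹.
Along a PFR/batch, dC_R/dC_A = −r_R/(r_R+r_S) = −k₁/(k₁+k₂·C_A).
Integrating from C_{A0} to C_A: C_R = (0.941/0.139)·ln[(0.941+0.139·4.00)/(0.941+0.139·0.576)] = 6.770·ln(1.497/1.021) = 2.590 mol·L⁻¹.
C_S = (C_{A0}−C_A)−C_R = 0.8338 mol·L⁻¹; S̃_{R/S} = 2.590/0.8338 = 3.11.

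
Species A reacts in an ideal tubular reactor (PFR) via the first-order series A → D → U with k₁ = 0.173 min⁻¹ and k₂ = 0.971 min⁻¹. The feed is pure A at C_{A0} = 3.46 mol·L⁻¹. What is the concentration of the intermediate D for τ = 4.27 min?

The intermediate concentration in a first-order A→B→C sequence is C_D = k₁C_{A0}(e^(−k₁τ) − e^(−k₂τ))/(k₂−k₁).
e^(−k₁τ) = e^(−0.173×4.27) = e^(−0.7387) = 0.4777; e^(−k₂τ) = e^(−4.146) = 0.01582.
C_D = 0.173×3.46/(0.971−0.173) × (0.4777−0.01582) = 0.7501×0.4619 = 0.3465 mol·L⁻¹.

0.346 mol·L⁻¹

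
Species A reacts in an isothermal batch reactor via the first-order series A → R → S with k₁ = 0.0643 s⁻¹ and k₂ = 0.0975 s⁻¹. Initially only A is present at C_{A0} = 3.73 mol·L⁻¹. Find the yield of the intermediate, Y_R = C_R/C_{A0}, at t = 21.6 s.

0.247

The intermediate concentration in a first-order A→B→C sequence is C_R = k₁C_{A0}(e^(−k₁t) − e^(−k₂t))/(k₂−k₁).
e^(−k₁t) = e^(−0.0643×21.6) = e^(−1.389) = 0.2494; e^(−k₂t) = e^(−2.106) = 0.1217.
C_R = 0.0643×3.73/(0.0975−0.0643) × (0.2494−0.1217) = 7.224×0.1276 = 0.9220 mol·L⁻¹.
Y_R = C_R/C_{A0} = 0.9220/3.73 = 0.247.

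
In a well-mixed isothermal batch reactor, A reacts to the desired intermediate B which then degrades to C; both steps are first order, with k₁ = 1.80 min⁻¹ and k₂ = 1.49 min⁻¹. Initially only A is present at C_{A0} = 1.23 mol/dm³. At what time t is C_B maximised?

The intermediate peaks when r₁ = r₂, i.e. k₁e^(−k₁t) = k₂e^(−k₂t), giving t_opt = ln(k₂/k₁)/(k₂−k₁).
= ln(1.49/1.80)/(1.49−1.80) = ln(0.8278)/-0.3100 = -0.1890/-0.3100 = 0.610 min.

0.610 min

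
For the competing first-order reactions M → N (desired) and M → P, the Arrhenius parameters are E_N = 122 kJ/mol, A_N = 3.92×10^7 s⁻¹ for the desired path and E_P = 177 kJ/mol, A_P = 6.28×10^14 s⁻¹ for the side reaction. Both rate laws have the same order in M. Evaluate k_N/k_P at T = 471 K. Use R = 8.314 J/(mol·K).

0.0785

Since both paths have the same order in M, the concentration cancels and S_{N/P} = k_N/k_P = (A_N/A_P)·exp[(E_P−E_N)/(RT)].
(E_P−E_N)/(RT) = (177−122)×10³/(8.314×471) = 55000/3916 = 14.05.
k_N/k_P = (3.92×10^7/6.28×10^14)·exp(14.05) = 6.242×10^-8 × 1.258×10^6 = 0.0785.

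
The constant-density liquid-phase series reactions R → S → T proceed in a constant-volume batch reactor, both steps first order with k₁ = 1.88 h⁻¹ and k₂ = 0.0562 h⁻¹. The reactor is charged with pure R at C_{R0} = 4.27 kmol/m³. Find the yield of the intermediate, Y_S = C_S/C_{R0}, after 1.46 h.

The intermediate concentration in a first-order A→B→C sequence is C_S = k₁C_{R0}(e^(−k₁t) − e^(−k₂t))/(k₂−k₁).
e^(−k₁t) = e^(−1.88×1.46) = e^(−2.745) = 0.06426; e^(−k₂t) = e^(−0.08205) = 0.9212.
C_S = 1.88×4.27/(0.0562−1.88) × (0.06426−0.9212) = (-4.402)×(-0.8570) = 3.772 kmol/m³.
Y_S = C_S/C_{R0} = 3.772/4.27 = 0.883.

0.883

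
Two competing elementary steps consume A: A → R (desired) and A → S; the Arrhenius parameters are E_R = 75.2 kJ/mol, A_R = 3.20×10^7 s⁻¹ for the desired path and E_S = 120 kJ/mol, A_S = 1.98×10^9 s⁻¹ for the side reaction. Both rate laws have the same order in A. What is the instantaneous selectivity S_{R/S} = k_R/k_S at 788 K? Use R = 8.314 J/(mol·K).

15.1

k_R/k_S = (A_R/A_S)·exp[−(E_R−E_S)/(RT)] = (A_R/A_S)·exp[(E_S−E_R)/(RT)].
(E_S−E_R)/(RT) = (120−75.2)×10³/(8.314×788) = 44800/6551 = 6.838.
k_R/k_S = (3.20×10^7/1.98×10^9)·exp(6.838) = 0.01616 × 932.8 = 15.1.
Since E_R < E_S, lowering the temperature improves selectivity toward R.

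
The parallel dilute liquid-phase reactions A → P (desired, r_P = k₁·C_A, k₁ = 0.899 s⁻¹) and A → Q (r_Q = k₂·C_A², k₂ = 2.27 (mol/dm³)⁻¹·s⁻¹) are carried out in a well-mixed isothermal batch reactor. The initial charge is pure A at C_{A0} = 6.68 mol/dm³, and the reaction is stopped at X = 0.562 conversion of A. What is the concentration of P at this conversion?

C_A = C_{A0}(1−X) = 2.926 mol/dm³.
Along a PFR/batch, dC_P/dC_A = −r_P/(r_P+r_Q) = −k₁/(k₁+k₂·C_A).
Integrating from C_{A0} to C_A: C_P = (0.899/2.27)·ln[(0.899+2.27·6.68)/(0.899+2.27·2.93)] = 0.3960·ln(16.06/7.541) = 0.2995 mol/dm³.

0.299 mol/dm³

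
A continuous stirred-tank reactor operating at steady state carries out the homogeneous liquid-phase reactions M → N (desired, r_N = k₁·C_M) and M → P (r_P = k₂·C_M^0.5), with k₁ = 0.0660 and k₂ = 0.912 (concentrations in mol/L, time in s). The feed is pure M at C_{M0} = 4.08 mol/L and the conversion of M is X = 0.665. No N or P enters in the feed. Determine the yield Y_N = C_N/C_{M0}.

0.0519

Exit C_M = C_{M0}(1−X) = 4.08×0.335 = 1.367 mol/L.
In a CSTR the entire volume is at exit conditions, so r_N = 0.0660×1.367 = 0.09021 and r_P = 0.912×1.367^0.5 = 1.066.
Fraction of consumed M going to N: r_N/(r_N+r_P) = 0.07801.
C_N = 0.07801·C_{M0}·X = 0.07801×4.08×0.665 = 0.212 mol/L; Y_N = C_N/C_{M0} = 0.0519.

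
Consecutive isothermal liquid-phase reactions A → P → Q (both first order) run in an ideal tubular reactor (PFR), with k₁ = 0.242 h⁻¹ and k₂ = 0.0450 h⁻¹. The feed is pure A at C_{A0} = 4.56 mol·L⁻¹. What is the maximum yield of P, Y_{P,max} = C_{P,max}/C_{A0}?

0.681

For a first-order series the maximum intermediate yield is C_{P,max}/C_{A0} = (k₁/k₂)^[k₂/(k₂−k₁)].
= (0.242/0.0450)^(0.0450/(0.0450−0.242)) = (5.378)^(-0.2284) = 0.6809.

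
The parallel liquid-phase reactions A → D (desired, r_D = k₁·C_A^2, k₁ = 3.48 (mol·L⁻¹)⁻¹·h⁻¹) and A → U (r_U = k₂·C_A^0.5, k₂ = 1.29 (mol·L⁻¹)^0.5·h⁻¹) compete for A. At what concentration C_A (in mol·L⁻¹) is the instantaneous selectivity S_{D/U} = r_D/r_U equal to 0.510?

S_{D/U} = (k₁/k₂)·C_A^1.5 ⇒ C_A = (S·k₂/k₁)^(1/1.5).
= (0.510×1.29/3.48)^(0.6667) = (0.1891)^(0.6667) = 0.329 mol·L⁻¹.

0.329 mol·L⁻¹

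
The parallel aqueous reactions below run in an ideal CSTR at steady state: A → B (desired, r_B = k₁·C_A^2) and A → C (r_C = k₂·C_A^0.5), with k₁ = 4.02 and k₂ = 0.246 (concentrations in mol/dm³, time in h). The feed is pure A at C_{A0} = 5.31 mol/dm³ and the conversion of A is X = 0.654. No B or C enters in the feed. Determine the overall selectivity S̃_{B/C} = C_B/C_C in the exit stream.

40.7

Exit C_A = C_{A0}(1−X) = 5.31×0.346 = 1.837 mol/dm³.
A CSTR operates uniformly at the exit composition, giving r_B = 13.57 and r_C = 0.3334 (each k·C_A^n at C_A = 1.837).
Overall selectivity = C_B/C_C = r_Bτ/(r_Cτ) = r_B/r_C = 40.7.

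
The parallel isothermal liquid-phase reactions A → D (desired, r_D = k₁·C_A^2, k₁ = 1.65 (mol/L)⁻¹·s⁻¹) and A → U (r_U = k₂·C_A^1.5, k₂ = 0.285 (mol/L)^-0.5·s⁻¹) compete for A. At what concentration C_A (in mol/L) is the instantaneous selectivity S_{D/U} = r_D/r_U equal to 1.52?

S_{D/U} = (k₁/k₂)·C_A^0.5 ⇒ C_A = (S·k₂/k₁)^(2).
= (1.52×0.285/1.65)^(2) = (0.2625)^(2) = 0.0689 mol/L.

0.0689 mol/L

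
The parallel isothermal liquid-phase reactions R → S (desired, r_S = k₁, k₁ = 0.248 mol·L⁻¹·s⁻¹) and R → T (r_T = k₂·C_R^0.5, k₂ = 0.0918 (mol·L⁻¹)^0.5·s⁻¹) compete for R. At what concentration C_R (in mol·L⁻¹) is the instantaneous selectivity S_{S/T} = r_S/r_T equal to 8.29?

0.106 mol·L⁻¹

S_{S/T} = (k₁/k₂)·C_R^-0.5 ⇒ C_R = (S·k₂/k₁)^(-2).
= (8.29×0.0918/0.248)^(-2) = (3.069)^(-2) = 0.106 mol·L⁻¹.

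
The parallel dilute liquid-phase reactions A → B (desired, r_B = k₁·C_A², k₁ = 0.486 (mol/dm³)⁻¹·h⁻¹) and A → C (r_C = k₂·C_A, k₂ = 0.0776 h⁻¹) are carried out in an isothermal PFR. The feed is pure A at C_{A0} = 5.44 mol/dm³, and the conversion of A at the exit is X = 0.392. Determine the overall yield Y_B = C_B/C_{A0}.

0.378

C_A = C_{A0}(1−X) = 3.308 mol/dm³.
Along a PFR/batch, dC_C/dC_A = −r_C/(r_B+r_C) = −k₂/(k₂+k₁·C_A).
Integrating from C_{A0} to C_A: C_C = (0.0776/0.486)·ln[(0.0776+0.486·5.44)/(0.0776+0.486·3.31)] = 0.1597·ln(2.721/1.685) = 0.07654 mol/dm³.
Then C_B = (C_{A0}−C_A) − C_C = 2.132 − 0.07654 = 2.056 mol/dm³.
Y_B = C_B/C_{A0} = 2.056/5.44 = 0.378.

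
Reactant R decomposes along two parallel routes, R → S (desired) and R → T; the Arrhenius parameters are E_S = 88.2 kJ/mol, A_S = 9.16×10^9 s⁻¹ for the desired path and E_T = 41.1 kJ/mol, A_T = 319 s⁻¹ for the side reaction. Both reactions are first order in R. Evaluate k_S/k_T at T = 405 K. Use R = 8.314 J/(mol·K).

k_S/k_T = (A_S/A_T)·exp[−(E_S−E_T)/(RT)] = (A_S/A_T)·exp[(E_T−E_S)/(RT)].
(E_T−E_S)/(RT) = (41.1−88.2)×10³/(8.314×405) = -47100/3367 = -13.99.
k_S/k_T = (9.16×10^9/319)·exp(-13.99) = 2.871×10^7 × 8.416×10^-7 = 24.2.
Since E_S > E_T, raising the temperature improves selectivity toward S.

24.2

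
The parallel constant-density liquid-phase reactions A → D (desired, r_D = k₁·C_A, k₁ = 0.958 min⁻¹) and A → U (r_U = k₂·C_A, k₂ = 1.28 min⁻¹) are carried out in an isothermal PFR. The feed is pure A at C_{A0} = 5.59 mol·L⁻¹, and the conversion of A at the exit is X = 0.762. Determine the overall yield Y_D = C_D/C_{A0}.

C_A = C_{A0}(1−X) = 1.330 mol·L⁻¹.
Both paths are first order in A, so the instantaneous fraction to D is constant: dC_D/d(−C_A) = k₁/(k₁+k₂) = 0.4281.
C_D = 0.4281·(C_{A0}−C_A) = 0.4281×4.260 = 1.82 mol·L⁻¹.
Y_D = C_D/C_{A0} = 1.823/5.59 = 0.326.

0.326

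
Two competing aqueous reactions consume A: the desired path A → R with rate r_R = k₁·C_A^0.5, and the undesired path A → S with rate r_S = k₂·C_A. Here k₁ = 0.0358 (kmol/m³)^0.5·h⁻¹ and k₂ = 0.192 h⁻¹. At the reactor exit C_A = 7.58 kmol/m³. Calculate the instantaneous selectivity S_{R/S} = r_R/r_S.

0.0677

S_{R/S} = r_R/r_S = (k₁·C_A^0.5)/(k₂·C_A) = (k₁/k₂)·C_A^-0.5.
= (0.0358×7.580^0.5) / (0.192×7.580) = 0.09856/1.455 = 0.0677.
The undesired path is higher order in A, so low C_A (CSTR or dilute feed) favours R.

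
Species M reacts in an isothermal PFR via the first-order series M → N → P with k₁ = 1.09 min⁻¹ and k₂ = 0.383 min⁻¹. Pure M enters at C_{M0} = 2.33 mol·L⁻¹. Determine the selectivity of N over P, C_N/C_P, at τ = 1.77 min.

Solving the coupled first-order balances gives C_N(τ) = [k₁/(k₂−k₁)]·C_{M0}·(e^(−k₁τ) − e^(−k₂τ)).
e^(−k₁τ) = e^(−1.09×1.77) = e^(−1.929) = 0.1452; e^(−k₂τ) = e^(−0.6779) = 0.5077.
C_N = 1.09×2.33/(0.383−1.09) × (0.1452−0.5077) = (-3.592)×(-0.3624) = 1.302 mol·L⁻¹.
C_M = C_{M0}e^(−k₁τ) = 0.3384 mol·L⁻¹, so C_P = C_{M0}−C_M−C_N = 0.6896 mol·L⁻¹; C_N/C_P = 1.89.

1.89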